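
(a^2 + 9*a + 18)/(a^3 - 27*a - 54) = (a + 6)/(a^2 - 3*a - 18)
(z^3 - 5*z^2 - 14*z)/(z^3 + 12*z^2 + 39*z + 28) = z*(z^2 - 5*z - 14)/(z^3 + 12*z^2 + 39*z + 28)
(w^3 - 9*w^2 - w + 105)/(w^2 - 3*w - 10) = (w^2 - 4*w - 21)/(w + 2)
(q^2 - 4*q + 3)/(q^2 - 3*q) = (q - 1)/q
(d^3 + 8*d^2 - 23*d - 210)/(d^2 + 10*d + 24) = (d^2 + 2*d - 35)/(d + 4)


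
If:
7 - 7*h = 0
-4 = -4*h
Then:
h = 1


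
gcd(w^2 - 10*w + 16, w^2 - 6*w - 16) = w - 8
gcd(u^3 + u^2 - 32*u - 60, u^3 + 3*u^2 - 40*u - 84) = u^2 - 4*u - 12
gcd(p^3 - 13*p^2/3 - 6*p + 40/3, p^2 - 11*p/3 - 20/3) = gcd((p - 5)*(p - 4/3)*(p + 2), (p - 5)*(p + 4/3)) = p - 5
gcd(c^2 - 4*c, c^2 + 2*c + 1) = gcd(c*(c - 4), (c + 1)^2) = 1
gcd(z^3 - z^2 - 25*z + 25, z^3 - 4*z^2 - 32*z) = 1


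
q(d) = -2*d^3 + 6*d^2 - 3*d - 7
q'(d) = -6*d^2 + 12*d - 3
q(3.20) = -20.70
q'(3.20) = -26.04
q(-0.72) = -0.98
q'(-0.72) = -14.75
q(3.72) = -38.09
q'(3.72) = -41.39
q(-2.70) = 84.21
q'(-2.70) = -79.14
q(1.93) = -4.82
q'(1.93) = -2.19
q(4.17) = -60.20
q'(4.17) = -57.29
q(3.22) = -21.22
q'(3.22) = -26.57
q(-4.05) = 236.43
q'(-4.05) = -150.02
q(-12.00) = 4349.00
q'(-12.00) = -1011.00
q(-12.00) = 4349.00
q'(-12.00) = -1011.00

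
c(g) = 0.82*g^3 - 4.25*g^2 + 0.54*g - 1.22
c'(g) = 2.46*g^2 - 8.5*g + 0.54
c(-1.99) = -25.59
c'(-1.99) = 27.20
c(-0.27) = -1.69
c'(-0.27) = 3.01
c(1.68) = -8.42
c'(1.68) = -6.80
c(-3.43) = -86.16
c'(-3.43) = 58.64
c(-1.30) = -10.91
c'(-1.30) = 15.75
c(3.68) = -15.92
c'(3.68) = 2.57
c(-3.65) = -99.69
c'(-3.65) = 64.34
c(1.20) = -5.28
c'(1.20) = -6.12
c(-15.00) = -3733.07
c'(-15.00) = 681.54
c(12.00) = 810.22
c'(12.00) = 252.78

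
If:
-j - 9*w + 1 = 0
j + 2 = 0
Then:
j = -2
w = 1/3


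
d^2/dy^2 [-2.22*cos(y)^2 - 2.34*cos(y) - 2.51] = -8.88*sin(y)^2 + 2.34*cos(y) + 4.44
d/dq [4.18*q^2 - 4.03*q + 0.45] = 8.36*q - 4.03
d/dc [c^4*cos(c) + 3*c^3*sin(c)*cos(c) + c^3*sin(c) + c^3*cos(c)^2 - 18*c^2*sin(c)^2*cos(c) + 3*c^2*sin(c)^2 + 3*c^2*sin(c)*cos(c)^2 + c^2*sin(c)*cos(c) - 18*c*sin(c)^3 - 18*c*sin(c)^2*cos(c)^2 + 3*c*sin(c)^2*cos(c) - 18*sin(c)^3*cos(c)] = -c^4*sin(c) - 6*c^3*sin(c)^2 - 2*c^3*sin(c)*cos(c) + 5*c^3*cos(c) + 3*c^3 + 54*c^2*sin(c)^3 - 9*c^2*sin(c)^2*cos(c) - 5*c^2*sin(c)^2 + 15*c^2*sin(c)*cos(c) - 33*c^2*sin(c) + 3*c^2*cos(c) + 4*c^2 + 72*c*sin(c)^3*cos(c) - 15*c*sin(c)^3 - 90*c*sin(c)^2*cos(c) + 6*c*sin(c)^2 - 34*c*sin(c)*cos(c) + 12*c*sin(c) + 90*sin(c)^4 - 18*sin(c)^3 + 3*sin(c)^2*cos(c) - 72*sin(c)^2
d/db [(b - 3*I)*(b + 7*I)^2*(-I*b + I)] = -4*I*b^3 + b^2*(33 + 3*I) + b*(-22 + 14*I) + 147 - 7*I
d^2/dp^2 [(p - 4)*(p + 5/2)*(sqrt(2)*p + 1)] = 6*sqrt(2)*p - 3*sqrt(2) + 2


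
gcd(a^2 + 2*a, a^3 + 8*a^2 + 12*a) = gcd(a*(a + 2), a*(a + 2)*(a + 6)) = a^2 + 2*a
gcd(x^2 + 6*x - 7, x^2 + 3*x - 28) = x + 7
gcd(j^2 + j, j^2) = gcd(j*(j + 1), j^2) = j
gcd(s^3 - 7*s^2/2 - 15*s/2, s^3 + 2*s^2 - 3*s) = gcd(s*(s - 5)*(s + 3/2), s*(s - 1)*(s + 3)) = s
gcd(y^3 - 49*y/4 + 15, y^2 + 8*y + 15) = 1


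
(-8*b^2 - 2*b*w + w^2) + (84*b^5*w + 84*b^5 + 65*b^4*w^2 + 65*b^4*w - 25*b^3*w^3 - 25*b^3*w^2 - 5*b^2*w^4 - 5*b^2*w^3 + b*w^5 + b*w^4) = 84*b^5*w + 84*b^5 + 65*b^4*w^2 + 65*b^4*w - 25*b^3*w^3 - 25*b^3*w^2 - 5*b^2*w^4 - 5*b^2*w^3 - 8*b^2 + b*w^5 + b*w^4 - 2*b*w + w^2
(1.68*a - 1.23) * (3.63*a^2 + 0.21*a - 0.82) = 6.0984*a^3 - 4.1121*a^2 - 1.6359*a + 1.0086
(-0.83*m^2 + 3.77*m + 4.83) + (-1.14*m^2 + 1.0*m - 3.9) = -1.97*m^2 + 4.77*m + 0.93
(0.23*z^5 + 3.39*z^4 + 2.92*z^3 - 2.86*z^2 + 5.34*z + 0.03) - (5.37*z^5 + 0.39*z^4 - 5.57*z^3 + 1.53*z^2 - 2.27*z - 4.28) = -5.14*z^5 + 3.0*z^4 + 8.49*z^3 - 4.39*z^2 + 7.61*z + 4.31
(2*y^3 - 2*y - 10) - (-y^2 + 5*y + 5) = 2*y^3 + y^2 - 7*y - 15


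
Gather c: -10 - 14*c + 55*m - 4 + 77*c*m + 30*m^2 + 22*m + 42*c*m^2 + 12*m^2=c*(42*m^2 + 77*m - 14) + 42*m^2 + 77*m - 14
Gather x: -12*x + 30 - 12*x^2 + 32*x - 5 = -12*x^2 + 20*x + 25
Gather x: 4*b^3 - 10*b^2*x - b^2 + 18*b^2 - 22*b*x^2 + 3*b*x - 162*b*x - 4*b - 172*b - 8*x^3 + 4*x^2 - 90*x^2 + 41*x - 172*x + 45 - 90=4*b^3 + 17*b^2 - 176*b - 8*x^3 + x^2*(-22*b - 86) + x*(-10*b^2 - 159*b - 131) - 45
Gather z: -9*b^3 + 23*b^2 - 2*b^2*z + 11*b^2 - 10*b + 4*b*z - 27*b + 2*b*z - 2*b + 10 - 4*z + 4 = -9*b^3 + 34*b^2 - 39*b + z*(-2*b^2 + 6*b - 4) + 14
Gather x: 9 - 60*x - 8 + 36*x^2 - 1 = 36*x^2 - 60*x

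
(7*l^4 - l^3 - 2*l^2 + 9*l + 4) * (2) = 14*l^4 - 2*l^3 - 4*l^2 + 18*l + 8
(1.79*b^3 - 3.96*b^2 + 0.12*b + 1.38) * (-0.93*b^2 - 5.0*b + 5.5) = -1.6647*b^5 - 5.2672*b^4 + 29.5334*b^3 - 23.6634*b^2 - 6.24*b + 7.59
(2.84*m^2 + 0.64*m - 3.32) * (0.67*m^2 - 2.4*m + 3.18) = 1.9028*m^4 - 6.3872*m^3 + 5.2708*m^2 + 10.0032*m - 10.5576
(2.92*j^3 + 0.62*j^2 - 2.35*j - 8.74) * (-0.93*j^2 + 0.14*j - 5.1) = -2.7156*j^5 - 0.1678*j^4 - 12.6197*j^3 + 4.6372*j^2 + 10.7614*j + 44.574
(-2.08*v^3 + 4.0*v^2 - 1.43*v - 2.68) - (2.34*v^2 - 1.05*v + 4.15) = -2.08*v^3 + 1.66*v^2 - 0.38*v - 6.83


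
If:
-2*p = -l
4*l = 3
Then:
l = 3/4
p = 3/8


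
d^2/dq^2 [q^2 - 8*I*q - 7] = 2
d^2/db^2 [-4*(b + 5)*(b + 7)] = -8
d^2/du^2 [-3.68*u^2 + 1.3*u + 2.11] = -7.36000000000000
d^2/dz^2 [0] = 0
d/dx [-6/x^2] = 12/x^3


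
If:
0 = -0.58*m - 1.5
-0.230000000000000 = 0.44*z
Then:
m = -2.59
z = -0.52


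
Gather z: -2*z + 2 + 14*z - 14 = 12*z - 12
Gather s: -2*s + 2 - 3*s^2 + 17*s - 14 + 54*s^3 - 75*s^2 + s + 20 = 54*s^3 - 78*s^2 + 16*s + 8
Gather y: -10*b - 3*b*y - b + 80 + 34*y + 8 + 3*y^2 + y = -11*b + 3*y^2 + y*(35 - 3*b) + 88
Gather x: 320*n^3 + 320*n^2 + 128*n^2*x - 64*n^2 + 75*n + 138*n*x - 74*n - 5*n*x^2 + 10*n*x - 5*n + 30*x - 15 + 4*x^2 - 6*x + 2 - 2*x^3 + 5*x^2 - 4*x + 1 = 320*n^3 + 256*n^2 - 4*n - 2*x^3 + x^2*(9 - 5*n) + x*(128*n^2 + 148*n + 20) - 12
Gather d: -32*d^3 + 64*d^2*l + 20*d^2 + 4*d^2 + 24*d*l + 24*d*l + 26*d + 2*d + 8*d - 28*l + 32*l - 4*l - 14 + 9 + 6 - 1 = -32*d^3 + d^2*(64*l + 24) + d*(48*l + 36)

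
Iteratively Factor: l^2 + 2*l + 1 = (l + 1)*(l + 1)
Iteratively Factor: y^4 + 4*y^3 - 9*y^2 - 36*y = (y + 3)*(y^3 + y^2 - 12*y) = (y + 3)*(y + 4)*(y^2 - 3*y) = (y - 3)*(y + 3)*(y + 4)*(y)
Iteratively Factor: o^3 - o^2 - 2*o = (o + 1)*(o^2 - 2*o) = o*(o + 1)*(o - 2)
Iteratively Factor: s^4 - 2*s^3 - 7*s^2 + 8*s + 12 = (s - 3)*(s^3 + s^2 - 4*s - 4) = (s - 3)*(s - 2)*(s^2 + 3*s + 2) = (s - 3)*(s - 2)*(s + 2)*(s + 1)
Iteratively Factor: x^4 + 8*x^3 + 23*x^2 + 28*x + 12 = (x + 3)*(x^3 + 5*x^2 + 8*x + 4) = (x + 1)*(x + 3)*(x^2 + 4*x + 4) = (x + 1)*(x + 2)*(x + 3)*(x + 2)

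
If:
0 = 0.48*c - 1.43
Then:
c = 2.98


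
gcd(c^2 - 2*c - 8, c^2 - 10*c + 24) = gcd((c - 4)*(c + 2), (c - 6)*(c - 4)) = c - 4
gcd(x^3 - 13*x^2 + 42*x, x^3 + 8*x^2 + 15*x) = x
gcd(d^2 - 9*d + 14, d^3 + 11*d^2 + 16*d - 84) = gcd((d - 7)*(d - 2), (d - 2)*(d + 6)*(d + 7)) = d - 2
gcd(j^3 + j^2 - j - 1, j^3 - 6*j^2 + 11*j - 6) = j - 1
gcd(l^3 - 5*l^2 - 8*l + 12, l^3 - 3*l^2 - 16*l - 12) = l^2 - 4*l - 12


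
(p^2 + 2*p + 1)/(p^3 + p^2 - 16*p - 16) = (p + 1)/(p^2 - 16)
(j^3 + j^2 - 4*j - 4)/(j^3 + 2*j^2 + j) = (j^2 - 4)/(j*(j + 1))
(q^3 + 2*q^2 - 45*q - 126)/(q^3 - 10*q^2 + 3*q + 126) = (q + 6)/(q - 6)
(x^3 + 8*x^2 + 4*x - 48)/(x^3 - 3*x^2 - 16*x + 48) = (x^2 + 4*x - 12)/(x^2 - 7*x + 12)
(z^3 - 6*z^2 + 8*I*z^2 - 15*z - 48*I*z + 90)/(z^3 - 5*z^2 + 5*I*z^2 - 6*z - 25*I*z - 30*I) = (z + 3*I)/(z + 1)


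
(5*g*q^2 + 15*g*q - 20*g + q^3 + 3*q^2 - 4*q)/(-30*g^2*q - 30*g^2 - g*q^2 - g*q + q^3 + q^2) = (q^2 + 3*q - 4)/(-6*g*q - 6*g + q^2 + q)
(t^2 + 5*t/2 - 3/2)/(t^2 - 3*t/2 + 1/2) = (t + 3)/(t - 1)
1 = 1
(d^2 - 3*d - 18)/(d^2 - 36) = (d + 3)/(d + 6)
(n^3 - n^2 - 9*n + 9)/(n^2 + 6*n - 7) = (n^2 - 9)/(n + 7)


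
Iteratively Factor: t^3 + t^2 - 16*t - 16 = (t + 1)*(t^2 - 16) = (t + 1)*(t + 4)*(t - 4)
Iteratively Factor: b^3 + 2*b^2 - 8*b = (b)*(b^2 + 2*b - 8) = b*(b + 4)*(b - 2)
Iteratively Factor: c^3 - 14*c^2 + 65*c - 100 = (c - 5)*(c^2 - 9*c + 20) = (c - 5)*(c - 4)*(c - 5)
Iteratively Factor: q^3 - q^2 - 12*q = (q + 3)*(q^2 - 4*q) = q*(q + 3)*(q - 4)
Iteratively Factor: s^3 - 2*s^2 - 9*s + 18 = (s - 2)*(s^2 - 9) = (s - 2)*(s + 3)*(s - 3)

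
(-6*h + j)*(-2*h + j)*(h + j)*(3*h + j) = 36*h^4 + 24*h^3*j - 17*h^2*j^2 - 4*h*j^3 + j^4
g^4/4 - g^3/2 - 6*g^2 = g^2*(g/4 + 1)*(g - 6)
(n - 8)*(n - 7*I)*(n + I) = n^3 - 8*n^2 - 6*I*n^2 + 7*n + 48*I*n - 56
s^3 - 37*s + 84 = (s - 4)*(s - 3)*(s + 7)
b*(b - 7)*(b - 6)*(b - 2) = b^4 - 15*b^3 + 68*b^2 - 84*b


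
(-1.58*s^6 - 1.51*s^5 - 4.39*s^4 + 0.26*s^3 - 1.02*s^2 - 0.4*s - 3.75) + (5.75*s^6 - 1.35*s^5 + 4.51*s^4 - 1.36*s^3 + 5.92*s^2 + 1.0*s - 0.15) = 4.17*s^6 - 2.86*s^5 + 0.12*s^4 - 1.1*s^3 + 4.9*s^2 + 0.6*s - 3.9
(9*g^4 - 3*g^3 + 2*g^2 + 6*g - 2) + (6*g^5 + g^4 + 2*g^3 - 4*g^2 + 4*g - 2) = 6*g^5 + 10*g^4 - g^3 - 2*g^2 + 10*g - 4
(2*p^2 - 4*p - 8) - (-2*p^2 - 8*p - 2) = 4*p^2 + 4*p - 6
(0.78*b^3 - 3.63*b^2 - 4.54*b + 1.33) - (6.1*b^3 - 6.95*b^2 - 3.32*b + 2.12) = -5.32*b^3 + 3.32*b^2 - 1.22*b - 0.79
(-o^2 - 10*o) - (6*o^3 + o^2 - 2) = -6*o^3 - 2*o^2 - 10*o + 2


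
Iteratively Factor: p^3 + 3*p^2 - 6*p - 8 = (p - 2)*(p^2 + 5*p + 4) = (p - 2)*(p + 1)*(p + 4)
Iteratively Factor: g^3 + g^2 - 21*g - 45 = (g - 5)*(g^2 + 6*g + 9) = (g - 5)*(g + 3)*(g + 3)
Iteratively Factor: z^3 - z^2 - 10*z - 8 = (z + 1)*(z^2 - 2*z - 8) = (z - 4)*(z + 1)*(z + 2)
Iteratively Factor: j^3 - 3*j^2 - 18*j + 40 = (j - 5)*(j^2 + 2*j - 8) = (j - 5)*(j + 4)*(j - 2)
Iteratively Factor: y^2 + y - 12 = (y - 3)*(y + 4)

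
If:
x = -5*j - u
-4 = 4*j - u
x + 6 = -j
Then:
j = 1/4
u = 5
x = -25/4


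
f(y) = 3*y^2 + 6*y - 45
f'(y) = 6*y + 6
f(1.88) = -23.12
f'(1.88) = 17.28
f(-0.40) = -46.92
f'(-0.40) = 3.60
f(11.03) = 386.16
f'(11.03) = 72.18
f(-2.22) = -43.53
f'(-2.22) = -7.32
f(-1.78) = -46.17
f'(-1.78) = -4.68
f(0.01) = -44.94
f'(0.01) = 6.06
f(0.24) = -43.39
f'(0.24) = 7.44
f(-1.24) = -47.83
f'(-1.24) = -1.44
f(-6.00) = 27.00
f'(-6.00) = -30.00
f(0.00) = -45.00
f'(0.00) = 6.00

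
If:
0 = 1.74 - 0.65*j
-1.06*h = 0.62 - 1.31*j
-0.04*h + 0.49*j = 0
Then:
No Solution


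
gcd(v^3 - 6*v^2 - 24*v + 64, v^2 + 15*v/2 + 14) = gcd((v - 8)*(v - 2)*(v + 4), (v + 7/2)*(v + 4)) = v + 4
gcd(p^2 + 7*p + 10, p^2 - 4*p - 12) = p + 2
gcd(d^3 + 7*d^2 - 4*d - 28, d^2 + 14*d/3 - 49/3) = d + 7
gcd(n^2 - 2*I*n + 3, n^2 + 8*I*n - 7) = n + I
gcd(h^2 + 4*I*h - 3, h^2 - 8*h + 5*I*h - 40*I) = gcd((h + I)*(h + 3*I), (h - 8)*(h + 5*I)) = 1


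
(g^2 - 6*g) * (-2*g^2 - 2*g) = -2*g^4 + 10*g^3 + 12*g^2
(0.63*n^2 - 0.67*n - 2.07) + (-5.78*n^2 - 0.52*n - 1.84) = -5.15*n^2 - 1.19*n - 3.91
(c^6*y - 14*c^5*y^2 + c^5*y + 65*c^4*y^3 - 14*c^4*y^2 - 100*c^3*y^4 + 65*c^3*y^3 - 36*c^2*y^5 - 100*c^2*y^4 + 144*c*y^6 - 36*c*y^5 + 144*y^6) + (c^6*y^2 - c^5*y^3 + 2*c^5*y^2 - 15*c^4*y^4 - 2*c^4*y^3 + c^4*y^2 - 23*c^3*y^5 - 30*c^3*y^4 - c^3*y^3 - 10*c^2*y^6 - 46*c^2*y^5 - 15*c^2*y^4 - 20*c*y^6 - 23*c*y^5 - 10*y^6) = c^6*y^2 + c^6*y - c^5*y^3 - 12*c^5*y^2 + c^5*y - 15*c^4*y^4 + 63*c^4*y^3 - 13*c^4*y^2 - 23*c^3*y^5 - 130*c^3*y^4 + 64*c^3*y^3 - 10*c^2*y^6 - 82*c^2*y^5 - 115*c^2*y^4 + 124*c*y^6 - 59*c*y^5 + 134*y^6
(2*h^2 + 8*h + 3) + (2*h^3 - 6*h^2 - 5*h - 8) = 2*h^3 - 4*h^2 + 3*h - 5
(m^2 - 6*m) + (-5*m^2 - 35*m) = -4*m^2 - 41*m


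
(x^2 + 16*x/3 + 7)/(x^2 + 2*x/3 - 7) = (3*x + 7)/(3*x - 7)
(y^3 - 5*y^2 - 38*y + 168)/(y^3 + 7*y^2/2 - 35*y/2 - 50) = 2*(y^2 - y - 42)/(2*y^2 + 15*y + 25)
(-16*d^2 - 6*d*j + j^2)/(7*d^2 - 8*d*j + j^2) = (-16*d^2 - 6*d*j + j^2)/(7*d^2 - 8*d*j + j^2)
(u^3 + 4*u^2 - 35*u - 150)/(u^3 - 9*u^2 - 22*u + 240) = (u + 5)/(u - 8)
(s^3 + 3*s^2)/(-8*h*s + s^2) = s*(s + 3)/(-8*h + s)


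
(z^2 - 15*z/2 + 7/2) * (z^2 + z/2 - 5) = z^4 - 7*z^3 - 21*z^2/4 + 157*z/4 - 35/2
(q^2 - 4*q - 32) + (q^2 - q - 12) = 2*q^2 - 5*q - 44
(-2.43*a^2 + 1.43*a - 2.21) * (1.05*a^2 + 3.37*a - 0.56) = -2.5515*a^4 - 6.6876*a^3 + 3.8594*a^2 - 8.2485*a + 1.2376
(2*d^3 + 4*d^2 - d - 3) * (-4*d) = -8*d^4 - 16*d^3 + 4*d^2 + 12*d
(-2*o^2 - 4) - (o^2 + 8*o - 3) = -3*o^2 - 8*o - 1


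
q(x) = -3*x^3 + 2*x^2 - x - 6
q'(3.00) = -70.00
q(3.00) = -72.00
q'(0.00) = -1.00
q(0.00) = -6.00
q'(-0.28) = -2.83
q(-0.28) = -5.50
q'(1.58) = -17.15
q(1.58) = -14.42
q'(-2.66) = -75.32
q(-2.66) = 67.27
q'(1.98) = -28.36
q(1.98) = -23.43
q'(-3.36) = -116.05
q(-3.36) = 133.74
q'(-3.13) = -101.69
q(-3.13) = 108.72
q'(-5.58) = -303.55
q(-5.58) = 583.08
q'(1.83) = -23.82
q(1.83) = -19.52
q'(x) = -9*x^2 + 4*x - 1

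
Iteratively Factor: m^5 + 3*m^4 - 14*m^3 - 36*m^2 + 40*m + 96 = (m + 4)*(m^4 - m^3 - 10*m^2 + 4*m + 24) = (m + 2)*(m + 4)*(m^3 - 3*m^2 - 4*m + 12) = (m + 2)^2*(m + 4)*(m^2 - 5*m + 6) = (m - 2)*(m + 2)^2*(m + 4)*(m - 3)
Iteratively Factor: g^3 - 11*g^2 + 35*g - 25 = (g - 5)*(g^2 - 6*g + 5) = (g - 5)^2*(g - 1)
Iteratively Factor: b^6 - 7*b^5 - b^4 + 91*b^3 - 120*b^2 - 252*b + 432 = (b - 4)*(b^5 - 3*b^4 - 13*b^3 + 39*b^2 + 36*b - 108) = (b - 4)*(b + 2)*(b^4 - 5*b^3 - 3*b^2 + 45*b - 54) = (b - 4)*(b + 2)*(b + 3)*(b^3 - 8*b^2 + 21*b - 18) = (b - 4)*(b - 2)*(b + 2)*(b + 3)*(b^2 - 6*b + 9) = (b - 4)*(b - 3)*(b - 2)*(b + 2)*(b + 3)*(b - 3)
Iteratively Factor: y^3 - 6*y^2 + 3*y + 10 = (y - 5)*(y^2 - y - 2) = (y - 5)*(y - 2)*(y + 1)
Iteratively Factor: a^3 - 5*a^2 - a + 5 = (a + 1)*(a^2 - 6*a + 5) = (a - 1)*(a + 1)*(a - 5)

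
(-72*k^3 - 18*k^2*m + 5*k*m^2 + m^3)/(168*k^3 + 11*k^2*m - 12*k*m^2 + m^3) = (-24*k^2 + 2*k*m + m^2)/(56*k^2 - 15*k*m + m^2)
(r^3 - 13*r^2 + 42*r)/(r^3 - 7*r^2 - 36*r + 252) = r/(r + 6)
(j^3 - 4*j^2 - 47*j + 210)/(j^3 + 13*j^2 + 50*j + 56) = (j^2 - 11*j + 30)/(j^2 + 6*j + 8)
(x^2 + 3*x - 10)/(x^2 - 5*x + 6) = (x + 5)/(x - 3)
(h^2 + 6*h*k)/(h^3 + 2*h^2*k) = (h + 6*k)/(h*(h + 2*k))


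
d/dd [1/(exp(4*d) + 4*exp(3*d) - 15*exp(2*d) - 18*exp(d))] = 2*(-2*exp(3*d) - 6*exp(2*d) + 15*exp(d) + 9)*exp(-d)/(exp(3*d) + 4*exp(2*d) - 15*exp(d) - 18)^2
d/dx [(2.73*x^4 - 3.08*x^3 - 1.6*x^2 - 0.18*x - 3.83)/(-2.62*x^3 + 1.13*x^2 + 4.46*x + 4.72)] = (-7.1526*x^6 + 6.1698*x^5 + 28.855*x^4 + 23.1256*x^3 - 80.6492*x^2 - 6.4482*x + 16.2322)/(6.8644*x^6 - 5.9212*x^5 - 22.0935*x^4 - 14.6532*x^3 + 30.5588*x^2 + 42.1024*x + 22.2784)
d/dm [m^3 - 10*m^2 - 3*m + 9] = 3*m^2 - 20*m - 3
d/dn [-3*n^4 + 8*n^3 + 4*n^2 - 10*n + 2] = -12*n^3 + 24*n^2 + 8*n - 10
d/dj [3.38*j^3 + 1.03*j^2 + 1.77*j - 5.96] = 10.14*j^2 + 2.06*j + 1.77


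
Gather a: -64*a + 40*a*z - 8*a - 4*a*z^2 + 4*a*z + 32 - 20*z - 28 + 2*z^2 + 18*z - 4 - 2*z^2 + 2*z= a*(-4*z^2 + 44*z - 72)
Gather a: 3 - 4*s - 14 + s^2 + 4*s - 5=s^2 - 16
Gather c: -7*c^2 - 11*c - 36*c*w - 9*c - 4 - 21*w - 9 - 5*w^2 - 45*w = -7*c^2 + c*(-36*w - 20) - 5*w^2 - 66*w - 13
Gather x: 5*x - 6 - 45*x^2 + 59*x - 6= -45*x^2 + 64*x - 12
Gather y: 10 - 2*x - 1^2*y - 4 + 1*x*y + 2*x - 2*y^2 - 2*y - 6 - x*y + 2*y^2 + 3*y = 0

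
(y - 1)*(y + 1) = y^2 - 1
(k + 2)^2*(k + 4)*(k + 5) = k^4 + 13*k^3 + 60*k^2 + 116*k + 80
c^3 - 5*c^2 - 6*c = c*(c - 6)*(c + 1)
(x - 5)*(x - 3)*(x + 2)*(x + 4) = x^4 - 2*x^3 - 25*x^2 + 26*x + 120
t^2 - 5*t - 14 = (t - 7)*(t + 2)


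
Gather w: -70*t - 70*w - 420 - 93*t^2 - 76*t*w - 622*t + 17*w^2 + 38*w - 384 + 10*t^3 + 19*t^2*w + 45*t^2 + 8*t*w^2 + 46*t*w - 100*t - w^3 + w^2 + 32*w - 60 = 10*t^3 - 48*t^2 - 792*t - w^3 + w^2*(8*t + 18) + w*(19*t^2 - 30*t) - 864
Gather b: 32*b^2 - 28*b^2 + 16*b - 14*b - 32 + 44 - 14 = 4*b^2 + 2*b - 2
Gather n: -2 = -2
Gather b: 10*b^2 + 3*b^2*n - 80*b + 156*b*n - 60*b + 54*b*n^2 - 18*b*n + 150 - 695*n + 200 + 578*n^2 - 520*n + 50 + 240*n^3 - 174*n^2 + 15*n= b^2*(3*n + 10) + b*(54*n^2 + 138*n - 140) + 240*n^3 + 404*n^2 - 1200*n + 400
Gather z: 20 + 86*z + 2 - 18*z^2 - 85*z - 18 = -18*z^2 + z + 4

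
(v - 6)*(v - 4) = v^2 - 10*v + 24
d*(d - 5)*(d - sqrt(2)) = d^3 - 5*d^2 - sqrt(2)*d^2 + 5*sqrt(2)*d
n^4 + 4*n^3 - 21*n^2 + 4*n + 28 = (n - 2)^2*(n + 1)*(n + 7)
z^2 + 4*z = z*(z + 4)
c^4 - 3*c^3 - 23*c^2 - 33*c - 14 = (c - 7)*(c + 1)^2*(c + 2)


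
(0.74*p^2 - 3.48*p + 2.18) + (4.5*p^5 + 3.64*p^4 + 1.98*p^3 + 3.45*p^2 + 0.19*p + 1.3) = 4.5*p^5 + 3.64*p^4 + 1.98*p^3 + 4.19*p^2 - 3.29*p + 3.48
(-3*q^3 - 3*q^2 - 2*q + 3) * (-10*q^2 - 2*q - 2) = 30*q^5 + 36*q^4 + 32*q^3 - 20*q^2 - 2*q - 6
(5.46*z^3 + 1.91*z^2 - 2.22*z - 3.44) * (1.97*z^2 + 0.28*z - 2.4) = 10.7562*z^5 + 5.2915*z^4 - 16.9426*z^3 - 11.9824*z^2 + 4.3648*z + 8.256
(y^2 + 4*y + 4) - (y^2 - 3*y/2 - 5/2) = 11*y/2 + 13/2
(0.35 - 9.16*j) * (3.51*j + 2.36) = -32.1516*j^2 - 20.3891*j + 0.826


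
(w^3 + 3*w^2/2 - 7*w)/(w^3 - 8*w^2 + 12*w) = (w + 7/2)/(w - 6)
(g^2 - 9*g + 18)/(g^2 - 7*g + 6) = (g - 3)/(g - 1)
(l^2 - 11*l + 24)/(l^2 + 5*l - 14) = (l^2 - 11*l + 24)/(l^2 + 5*l - 14)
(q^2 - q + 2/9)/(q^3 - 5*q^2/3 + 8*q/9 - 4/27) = 3/(3*q - 2)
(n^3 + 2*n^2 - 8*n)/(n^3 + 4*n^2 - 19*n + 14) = n*(n + 4)/(n^2 + 6*n - 7)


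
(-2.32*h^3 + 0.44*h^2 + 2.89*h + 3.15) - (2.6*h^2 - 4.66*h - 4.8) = -2.32*h^3 - 2.16*h^2 + 7.55*h + 7.95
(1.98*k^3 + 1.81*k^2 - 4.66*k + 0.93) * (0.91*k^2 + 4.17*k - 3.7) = 1.8018*k^5 + 9.9037*k^4 - 4.0189*k^3 - 25.2829*k^2 + 21.1201*k - 3.441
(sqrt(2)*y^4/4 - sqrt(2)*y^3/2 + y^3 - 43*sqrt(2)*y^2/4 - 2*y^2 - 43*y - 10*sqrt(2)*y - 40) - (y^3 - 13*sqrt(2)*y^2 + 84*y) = sqrt(2)*y^4/4 - sqrt(2)*y^3/2 - 2*y^2 + 9*sqrt(2)*y^2/4 - 127*y - 10*sqrt(2)*y - 40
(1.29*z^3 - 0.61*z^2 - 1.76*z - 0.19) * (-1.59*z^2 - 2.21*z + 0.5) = -2.0511*z^5 - 1.881*z^4 + 4.7915*z^3 + 3.8867*z^2 - 0.4601*z - 0.095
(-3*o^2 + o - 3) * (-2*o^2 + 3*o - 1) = 6*o^4 - 11*o^3 + 12*o^2 - 10*o + 3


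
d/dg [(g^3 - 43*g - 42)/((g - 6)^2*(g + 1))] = (90 - 11*g)/(g^3 - 18*g^2 + 108*g - 216)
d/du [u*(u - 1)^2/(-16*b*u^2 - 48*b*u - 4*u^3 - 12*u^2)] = (u - 1)*((1 - 3*u)*(4*b*u + 12*b + u^2 + 3*u) + (u - 1)*(8*b*u + 12*b + 3*u^2 + 6*u))/(4*u*(4*b*u + 12*b + u^2 + 3*u)^2)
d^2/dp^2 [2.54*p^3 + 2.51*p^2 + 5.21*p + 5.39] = 15.24*p + 5.02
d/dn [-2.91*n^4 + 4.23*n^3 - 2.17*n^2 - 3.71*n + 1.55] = -11.64*n^3 + 12.69*n^2 - 4.34*n - 3.71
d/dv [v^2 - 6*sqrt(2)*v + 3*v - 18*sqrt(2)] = 2*v - 6*sqrt(2) + 3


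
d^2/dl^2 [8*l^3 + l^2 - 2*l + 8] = 48*l + 2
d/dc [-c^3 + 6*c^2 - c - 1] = -3*c^2 + 12*c - 1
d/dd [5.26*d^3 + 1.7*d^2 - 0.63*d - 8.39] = 15.78*d^2 + 3.4*d - 0.63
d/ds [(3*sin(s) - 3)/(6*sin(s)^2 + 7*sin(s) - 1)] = 18*(2*sin(s) + cos(s)^2)*cos(s)/(6*sin(s)^2 + 7*sin(s) - 1)^2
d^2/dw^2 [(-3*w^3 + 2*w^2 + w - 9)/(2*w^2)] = (w - 27)/w^4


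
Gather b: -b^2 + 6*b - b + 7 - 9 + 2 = -b^2 + 5*b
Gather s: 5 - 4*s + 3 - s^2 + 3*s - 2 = -s^2 - s + 6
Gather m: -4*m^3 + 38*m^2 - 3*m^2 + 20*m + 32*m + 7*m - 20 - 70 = -4*m^3 + 35*m^2 + 59*m - 90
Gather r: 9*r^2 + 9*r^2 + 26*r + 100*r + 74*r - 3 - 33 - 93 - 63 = 18*r^2 + 200*r - 192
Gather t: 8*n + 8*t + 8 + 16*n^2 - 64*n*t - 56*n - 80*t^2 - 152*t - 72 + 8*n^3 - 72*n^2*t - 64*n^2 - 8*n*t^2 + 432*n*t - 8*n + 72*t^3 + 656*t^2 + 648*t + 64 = 8*n^3 - 48*n^2 - 56*n + 72*t^3 + t^2*(576 - 8*n) + t*(-72*n^2 + 368*n + 504)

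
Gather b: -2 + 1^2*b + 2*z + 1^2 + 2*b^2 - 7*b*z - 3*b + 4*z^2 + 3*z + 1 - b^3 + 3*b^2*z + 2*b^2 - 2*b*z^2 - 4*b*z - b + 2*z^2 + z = -b^3 + b^2*(3*z + 4) + b*(-2*z^2 - 11*z - 3) + 6*z^2 + 6*z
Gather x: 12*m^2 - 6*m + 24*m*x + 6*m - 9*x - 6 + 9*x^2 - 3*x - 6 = 12*m^2 + 9*x^2 + x*(24*m - 12) - 12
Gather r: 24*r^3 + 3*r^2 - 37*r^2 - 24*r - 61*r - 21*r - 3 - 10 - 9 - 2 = 24*r^3 - 34*r^2 - 106*r - 24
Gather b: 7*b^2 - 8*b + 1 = 7*b^2 - 8*b + 1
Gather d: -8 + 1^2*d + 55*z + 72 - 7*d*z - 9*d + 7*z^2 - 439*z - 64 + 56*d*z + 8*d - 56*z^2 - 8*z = 49*d*z - 49*z^2 - 392*z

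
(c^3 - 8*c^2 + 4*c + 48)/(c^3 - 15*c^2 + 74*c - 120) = (c + 2)/(c - 5)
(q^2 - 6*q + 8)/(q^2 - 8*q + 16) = (q - 2)/(q - 4)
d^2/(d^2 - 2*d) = d/(d - 2)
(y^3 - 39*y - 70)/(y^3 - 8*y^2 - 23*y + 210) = (y + 2)/(y - 6)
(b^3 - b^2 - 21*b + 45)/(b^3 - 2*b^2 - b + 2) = (b^3 - b^2 - 21*b + 45)/(b^3 - 2*b^2 - b + 2)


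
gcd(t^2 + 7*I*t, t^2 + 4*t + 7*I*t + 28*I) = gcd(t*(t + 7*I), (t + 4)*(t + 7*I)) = t + 7*I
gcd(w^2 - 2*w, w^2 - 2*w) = w^2 - 2*w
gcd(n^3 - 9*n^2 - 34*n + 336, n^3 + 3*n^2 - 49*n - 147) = n - 7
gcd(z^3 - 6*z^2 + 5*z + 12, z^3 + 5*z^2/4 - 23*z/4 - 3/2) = 1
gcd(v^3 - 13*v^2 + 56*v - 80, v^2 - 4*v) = v - 4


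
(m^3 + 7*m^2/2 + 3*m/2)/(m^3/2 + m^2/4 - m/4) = 2*(2*m^2 + 7*m + 3)/(2*m^2 + m - 1)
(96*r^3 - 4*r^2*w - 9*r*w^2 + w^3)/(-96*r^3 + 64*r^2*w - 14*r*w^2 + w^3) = (-24*r^2 - 5*r*w + w^2)/(24*r^2 - 10*r*w + w^2)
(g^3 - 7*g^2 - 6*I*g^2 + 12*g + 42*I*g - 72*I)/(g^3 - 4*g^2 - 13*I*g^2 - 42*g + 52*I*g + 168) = (g - 3)/(g - 7*I)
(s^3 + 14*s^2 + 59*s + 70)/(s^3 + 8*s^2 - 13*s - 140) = (s + 2)/(s - 4)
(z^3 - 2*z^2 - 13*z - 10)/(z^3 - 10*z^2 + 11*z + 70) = (z + 1)/(z - 7)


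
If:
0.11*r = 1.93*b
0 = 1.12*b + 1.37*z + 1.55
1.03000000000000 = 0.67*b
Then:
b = 1.54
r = 26.97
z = -2.39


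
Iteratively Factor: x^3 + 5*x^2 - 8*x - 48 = (x + 4)*(x^2 + x - 12) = (x + 4)^2*(x - 3)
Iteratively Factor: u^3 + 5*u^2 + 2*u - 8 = (u - 1)*(u^2 + 6*u + 8) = (u - 1)*(u + 2)*(u + 4)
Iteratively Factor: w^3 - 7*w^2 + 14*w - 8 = (w - 2)*(w^2 - 5*w + 4) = (w - 2)*(w - 1)*(w - 4)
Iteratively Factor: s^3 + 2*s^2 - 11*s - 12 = (s - 3)*(s^2 + 5*s + 4) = (s - 3)*(s + 4)*(s + 1)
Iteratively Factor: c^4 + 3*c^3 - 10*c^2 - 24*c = (c)*(c^3 + 3*c^2 - 10*c - 24) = c*(c + 2)*(c^2 + c - 12) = c*(c - 3)*(c + 2)*(c + 4)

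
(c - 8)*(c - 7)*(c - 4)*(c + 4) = c^4 - 15*c^3 + 40*c^2 + 240*c - 896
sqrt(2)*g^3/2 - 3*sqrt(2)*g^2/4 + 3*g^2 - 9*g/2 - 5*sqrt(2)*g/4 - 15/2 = (g - 5/2)*(g + 3*sqrt(2))*(sqrt(2)*g/2 + sqrt(2)/2)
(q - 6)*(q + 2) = q^2 - 4*q - 12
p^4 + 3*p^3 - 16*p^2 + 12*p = p*(p - 2)*(p - 1)*(p + 6)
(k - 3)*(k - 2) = k^2 - 5*k + 6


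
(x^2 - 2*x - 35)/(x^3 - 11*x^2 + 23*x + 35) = (x + 5)/(x^2 - 4*x - 5)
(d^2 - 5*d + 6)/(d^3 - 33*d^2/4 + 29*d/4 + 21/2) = 4*(d - 3)/(4*d^2 - 25*d - 21)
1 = 1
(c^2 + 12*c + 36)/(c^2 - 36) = (c + 6)/(c - 6)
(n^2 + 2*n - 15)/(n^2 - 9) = (n + 5)/(n + 3)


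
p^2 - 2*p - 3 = (p - 3)*(p + 1)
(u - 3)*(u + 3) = u^2 - 9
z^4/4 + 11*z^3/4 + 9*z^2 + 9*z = z*(z/4 + 1/2)*(z + 3)*(z + 6)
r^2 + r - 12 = (r - 3)*(r + 4)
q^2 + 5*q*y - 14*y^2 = (q - 2*y)*(q + 7*y)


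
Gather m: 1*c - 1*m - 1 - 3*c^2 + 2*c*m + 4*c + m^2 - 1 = -3*c^2 + 5*c + m^2 + m*(2*c - 1) - 2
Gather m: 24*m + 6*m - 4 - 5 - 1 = 30*m - 10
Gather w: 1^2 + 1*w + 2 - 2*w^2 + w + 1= -2*w^2 + 2*w + 4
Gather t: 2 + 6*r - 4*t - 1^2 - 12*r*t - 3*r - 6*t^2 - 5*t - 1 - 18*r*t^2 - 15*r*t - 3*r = t^2*(-18*r - 6) + t*(-27*r - 9)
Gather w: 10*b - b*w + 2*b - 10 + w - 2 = 12*b + w*(1 - b) - 12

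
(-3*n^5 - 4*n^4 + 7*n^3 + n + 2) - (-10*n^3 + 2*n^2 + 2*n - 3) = -3*n^5 - 4*n^4 + 17*n^3 - 2*n^2 - n + 5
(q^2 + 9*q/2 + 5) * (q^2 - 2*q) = q^4 + 5*q^3/2 - 4*q^2 - 10*q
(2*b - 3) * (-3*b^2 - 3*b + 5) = -6*b^3 + 3*b^2 + 19*b - 15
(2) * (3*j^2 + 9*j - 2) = 6*j^2 + 18*j - 4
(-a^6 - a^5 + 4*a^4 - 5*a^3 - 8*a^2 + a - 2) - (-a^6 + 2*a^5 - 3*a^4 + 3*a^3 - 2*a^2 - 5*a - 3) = -3*a^5 + 7*a^4 - 8*a^3 - 6*a^2 + 6*a + 1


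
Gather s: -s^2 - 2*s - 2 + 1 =-s^2 - 2*s - 1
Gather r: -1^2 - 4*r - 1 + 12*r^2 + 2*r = 12*r^2 - 2*r - 2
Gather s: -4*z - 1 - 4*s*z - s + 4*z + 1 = s*(-4*z - 1)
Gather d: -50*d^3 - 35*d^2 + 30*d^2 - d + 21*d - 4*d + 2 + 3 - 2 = -50*d^3 - 5*d^2 + 16*d + 3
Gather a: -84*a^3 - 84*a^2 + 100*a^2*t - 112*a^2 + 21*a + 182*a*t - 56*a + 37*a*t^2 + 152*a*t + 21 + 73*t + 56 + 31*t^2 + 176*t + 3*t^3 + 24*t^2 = -84*a^3 + a^2*(100*t - 196) + a*(37*t^2 + 334*t - 35) + 3*t^3 + 55*t^2 + 249*t + 77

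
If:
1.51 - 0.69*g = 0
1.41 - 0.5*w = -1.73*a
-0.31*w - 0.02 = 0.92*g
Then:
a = -2.71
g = 2.19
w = -6.56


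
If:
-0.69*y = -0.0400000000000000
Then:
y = 0.06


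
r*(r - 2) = r^2 - 2*r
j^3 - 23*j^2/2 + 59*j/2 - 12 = (j - 8)*(j - 3)*(j - 1/2)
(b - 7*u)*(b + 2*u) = b^2 - 5*b*u - 14*u^2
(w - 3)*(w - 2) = w^2 - 5*w + 6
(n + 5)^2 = n^2 + 10*n + 25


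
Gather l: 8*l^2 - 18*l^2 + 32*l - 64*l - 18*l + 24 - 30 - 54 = -10*l^2 - 50*l - 60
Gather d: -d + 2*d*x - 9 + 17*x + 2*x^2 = d*(2*x - 1) + 2*x^2 + 17*x - 9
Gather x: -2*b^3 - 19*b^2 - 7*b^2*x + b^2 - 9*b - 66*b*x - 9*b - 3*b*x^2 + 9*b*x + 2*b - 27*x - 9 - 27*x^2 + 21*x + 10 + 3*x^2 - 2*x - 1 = -2*b^3 - 18*b^2 - 16*b + x^2*(-3*b - 24) + x*(-7*b^2 - 57*b - 8)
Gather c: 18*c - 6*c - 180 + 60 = 12*c - 120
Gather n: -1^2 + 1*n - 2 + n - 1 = 2*n - 4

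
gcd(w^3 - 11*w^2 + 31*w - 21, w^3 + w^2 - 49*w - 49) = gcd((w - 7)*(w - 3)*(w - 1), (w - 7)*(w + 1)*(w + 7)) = w - 7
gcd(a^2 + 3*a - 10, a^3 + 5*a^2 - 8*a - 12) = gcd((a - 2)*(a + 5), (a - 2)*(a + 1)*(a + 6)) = a - 2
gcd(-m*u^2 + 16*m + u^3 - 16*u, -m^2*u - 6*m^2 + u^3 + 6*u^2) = -m + u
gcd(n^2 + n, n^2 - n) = n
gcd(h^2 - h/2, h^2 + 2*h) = h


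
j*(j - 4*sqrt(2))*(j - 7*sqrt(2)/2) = j^3 - 15*sqrt(2)*j^2/2 + 28*j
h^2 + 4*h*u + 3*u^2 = (h + u)*(h + 3*u)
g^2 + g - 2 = (g - 1)*(g + 2)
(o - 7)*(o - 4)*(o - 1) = o^3 - 12*o^2 + 39*o - 28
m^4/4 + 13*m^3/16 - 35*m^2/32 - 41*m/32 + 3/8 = (m/4 + 1/4)*(m - 3/2)*(m - 1/4)*(m + 4)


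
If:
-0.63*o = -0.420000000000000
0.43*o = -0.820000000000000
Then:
No Solution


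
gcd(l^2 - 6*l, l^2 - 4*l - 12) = l - 6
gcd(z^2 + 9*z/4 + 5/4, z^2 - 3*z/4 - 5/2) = z + 5/4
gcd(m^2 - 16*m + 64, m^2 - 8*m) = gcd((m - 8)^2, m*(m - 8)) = m - 8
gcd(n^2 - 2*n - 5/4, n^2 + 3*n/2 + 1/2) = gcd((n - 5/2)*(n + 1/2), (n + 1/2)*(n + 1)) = n + 1/2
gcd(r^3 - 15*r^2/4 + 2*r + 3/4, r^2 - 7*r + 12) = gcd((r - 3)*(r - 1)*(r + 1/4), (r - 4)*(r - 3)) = r - 3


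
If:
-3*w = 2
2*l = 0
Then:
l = 0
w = -2/3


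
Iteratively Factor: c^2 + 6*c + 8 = (c + 2)*(c + 4)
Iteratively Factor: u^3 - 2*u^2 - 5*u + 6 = (u - 3)*(u^2 + u - 2) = (u - 3)*(u + 2)*(u - 1)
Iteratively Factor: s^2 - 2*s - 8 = (s - 4)*(s + 2)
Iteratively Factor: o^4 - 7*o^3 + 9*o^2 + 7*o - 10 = (o + 1)*(o^3 - 8*o^2 + 17*o - 10) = (o - 5)*(o + 1)*(o^2 - 3*o + 2) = (o - 5)*(o - 2)*(o + 1)*(o - 1)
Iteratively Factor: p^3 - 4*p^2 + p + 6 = (p + 1)*(p^2 - 5*p + 6) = (p - 2)*(p + 1)*(p - 3)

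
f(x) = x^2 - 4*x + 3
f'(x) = 2*x - 4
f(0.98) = 0.04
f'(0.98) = -2.04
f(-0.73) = 6.45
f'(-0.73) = -5.46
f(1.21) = -0.38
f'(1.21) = -1.58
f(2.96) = -0.08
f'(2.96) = 1.92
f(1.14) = -0.26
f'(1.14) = -1.72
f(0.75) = 0.56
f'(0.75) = -2.50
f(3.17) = 0.37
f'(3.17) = 2.34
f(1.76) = -0.94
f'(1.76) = -0.48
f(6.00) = 15.00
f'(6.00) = 8.00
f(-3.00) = 24.00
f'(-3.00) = -10.00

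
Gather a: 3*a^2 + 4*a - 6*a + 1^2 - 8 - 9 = 3*a^2 - 2*a - 16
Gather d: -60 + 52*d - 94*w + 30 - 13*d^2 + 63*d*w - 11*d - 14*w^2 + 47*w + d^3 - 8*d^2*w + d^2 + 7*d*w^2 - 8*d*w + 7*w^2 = d^3 + d^2*(-8*w - 12) + d*(7*w^2 + 55*w + 41) - 7*w^2 - 47*w - 30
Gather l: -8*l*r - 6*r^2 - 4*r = -8*l*r - 6*r^2 - 4*r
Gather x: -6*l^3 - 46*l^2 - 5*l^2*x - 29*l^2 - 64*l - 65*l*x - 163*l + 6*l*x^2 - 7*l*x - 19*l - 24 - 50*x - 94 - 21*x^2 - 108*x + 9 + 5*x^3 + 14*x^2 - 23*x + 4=-6*l^3 - 75*l^2 - 246*l + 5*x^3 + x^2*(6*l - 7) + x*(-5*l^2 - 72*l - 181) - 105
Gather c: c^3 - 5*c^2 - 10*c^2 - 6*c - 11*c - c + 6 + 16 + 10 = c^3 - 15*c^2 - 18*c + 32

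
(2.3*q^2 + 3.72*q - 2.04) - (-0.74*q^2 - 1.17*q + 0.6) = 3.04*q^2 + 4.89*q - 2.64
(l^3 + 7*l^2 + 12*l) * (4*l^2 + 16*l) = 4*l^5 + 44*l^4 + 160*l^3 + 192*l^2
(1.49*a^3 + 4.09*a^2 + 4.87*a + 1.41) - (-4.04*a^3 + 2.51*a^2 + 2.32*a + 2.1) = 5.53*a^3 + 1.58*a^2 + 2.55*a - 0.69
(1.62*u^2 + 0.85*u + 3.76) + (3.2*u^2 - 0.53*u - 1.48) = 4.82*u^2 + 0.32*u + 2.28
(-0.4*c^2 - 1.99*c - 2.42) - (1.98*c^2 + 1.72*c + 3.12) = -2.38*c^2 - 3.71*c - 5.54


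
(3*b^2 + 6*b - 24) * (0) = 0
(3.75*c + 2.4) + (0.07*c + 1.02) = 3.82*c + 3.42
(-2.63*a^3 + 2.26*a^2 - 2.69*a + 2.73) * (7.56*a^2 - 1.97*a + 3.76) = -19.8828*a^5 + 22.2667*a^4 - 34.6774*a^3 + 34.4357*a^2 - 15.4925*a + 10.2648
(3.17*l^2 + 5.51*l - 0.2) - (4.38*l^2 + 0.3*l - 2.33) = -1.21*l^2 + 5.21*l + 2.13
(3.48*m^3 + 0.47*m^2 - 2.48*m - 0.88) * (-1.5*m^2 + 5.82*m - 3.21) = -5.22*m^5 + 19.5486*m^4 - 4.7154*m^3 - 14.6223*m^2 + 2.8392*m + 2.8248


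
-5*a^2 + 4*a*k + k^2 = (-a + k)*(5*a + k)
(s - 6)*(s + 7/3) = s^2 - 11*s/3 - 14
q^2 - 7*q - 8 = (q - 8)*(q + 1)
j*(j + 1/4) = j^2 + j/4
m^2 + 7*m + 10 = (m + 2)*(m + 5)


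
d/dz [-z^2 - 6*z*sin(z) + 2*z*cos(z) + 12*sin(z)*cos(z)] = -2*z*sin(z) - 6*z*cos(z) - 2*z - 6*sin(z) + 2*cos(z) + 12*cos(2*z)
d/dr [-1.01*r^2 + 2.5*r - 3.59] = 2.5 - 2.02*r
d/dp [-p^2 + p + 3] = 1 - 2*p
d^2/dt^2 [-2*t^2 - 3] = -4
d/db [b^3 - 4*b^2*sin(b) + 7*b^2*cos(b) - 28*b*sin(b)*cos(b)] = -7*b^2*sin(b) - 4*b^2*cos(b) + 3*b^2 - 8*b*sin(b) + 14*b*cos(b) - 28*b*cos(2*b) - 14*sin(2*b)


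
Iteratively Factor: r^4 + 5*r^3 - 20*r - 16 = (r + 1)*(r^3 + 4*r^2 - 4*r - 16) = (r + 1)*(r + 2)*(r^2 + 2*r - 8) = (r + 1)*(r + 2)*(r + 4)*(r - 2)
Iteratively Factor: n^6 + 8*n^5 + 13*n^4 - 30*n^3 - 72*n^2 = (n)*(n^5 + 8*n^4 + 13*n^3 - 30*n^2 - 72*n) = n*(n - 2)*(n^4 + 10*n^3 + 33*n^2 + 36*n) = n^2*(n - 2)*(n^3 + 10*n^2 + 33*n + 36) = n^2*(n - 2)*(n + 3)*(n^2 + 7*n + 12) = n^2*(n - 2)*(n + 3)*(n + 4)*(n + 3)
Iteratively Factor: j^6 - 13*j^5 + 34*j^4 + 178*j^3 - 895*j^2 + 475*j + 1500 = (j - 5)*(j^5 - 8*j^4 - 6*j^3 + 148*j^2 - 155*j - 300) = (j - 5)^2*(j^4 - 3*j^3 - 21*j^2 + 43*j + 60) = (j - 5)^2*(j + 1)*(j^3 - 4*j^2 - 17*j + 60) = (j - 5)^2*(j + 1)*(j + 4)*(j^2 - 8*j + 15) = (j - 5)^2*(j - 3)*(j + 1)*(j + 4)*(j - 5)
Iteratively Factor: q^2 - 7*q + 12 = (q - 4)*(q - 3)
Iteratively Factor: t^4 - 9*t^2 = (t - 3)*(t^3 + 3*t^2) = (t - 3)*(t + 3)*(t^2) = t*(t - 3)*(t + 3)*(t)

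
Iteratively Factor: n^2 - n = (n - 1)*(n)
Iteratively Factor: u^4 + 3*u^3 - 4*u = (u)*(u^3 + 3*u^2 - 4) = u*(u + 2)*(u^2 + u - 2) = u*(u + 2)^2*(u - 1)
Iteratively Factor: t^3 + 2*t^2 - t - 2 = (t - 1)*(t^2 + 3*t + 2) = (t - 1)*(t + 1)*(t + 2)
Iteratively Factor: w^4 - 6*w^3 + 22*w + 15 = (w + 1)*(w^3 - 7*w^2 + 7*w + 15) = (w - 5)*(w + 1)*(w^2 - 2*w - 3) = (w - 5)*(w - 3)*(w + 1)*(w + 1)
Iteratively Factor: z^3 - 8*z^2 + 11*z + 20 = (z + 1)*(z^2 - 9*z + 20) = (z - 4)*(z + 1)*(z - 5)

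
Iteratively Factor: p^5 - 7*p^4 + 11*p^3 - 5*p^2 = (p)*(p^4 - 7*p^3 + 11*p^2 - 5*p) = p*(p - 1)*(p^3 - 6*p^2 + 5*p) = p*(p - 5)*(p - 1)*(p^2 - p) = p*(p - 5)*(p - 1)^2*(p)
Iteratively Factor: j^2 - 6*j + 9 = (j - 3)*(j - 3)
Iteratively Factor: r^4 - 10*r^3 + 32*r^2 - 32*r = (r - 4)*(r^3 - 6*r^2 + 8*r) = (r - 4)^2*(r^2 - 2*r) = r*(r - 4)^2*(r - 2)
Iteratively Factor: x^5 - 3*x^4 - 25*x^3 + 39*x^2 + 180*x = (x - 4)*(x^4 + x^3 - 21*x^2 - 45*x) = x*(x - 4)*(x^3 + x^2 - 21*x - 45) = x*(x - 5)*(x - 4)*(x^2 + 6*x + 9) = x*(x - 5)*(x - 4)*(x + 3)*(x + 3)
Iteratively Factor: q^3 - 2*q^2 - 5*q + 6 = (q + 2)*(q^2 - 4*q + 3) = (q - 3)*(q + 2)*(q - 1)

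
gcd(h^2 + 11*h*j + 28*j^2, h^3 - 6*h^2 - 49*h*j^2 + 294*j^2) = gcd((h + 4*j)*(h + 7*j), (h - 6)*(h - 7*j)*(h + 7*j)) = h + 7*j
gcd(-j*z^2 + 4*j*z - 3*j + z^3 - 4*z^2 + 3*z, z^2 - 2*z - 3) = z - 3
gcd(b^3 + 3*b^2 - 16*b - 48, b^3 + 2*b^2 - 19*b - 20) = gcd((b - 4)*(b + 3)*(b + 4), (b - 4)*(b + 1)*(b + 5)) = b - 4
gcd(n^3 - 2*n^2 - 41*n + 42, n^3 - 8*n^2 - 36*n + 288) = n + 6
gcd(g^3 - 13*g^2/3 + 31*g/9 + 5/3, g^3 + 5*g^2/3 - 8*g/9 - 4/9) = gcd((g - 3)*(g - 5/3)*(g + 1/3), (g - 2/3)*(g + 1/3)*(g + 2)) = g + 1/3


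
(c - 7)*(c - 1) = c^2 - 8*c + 7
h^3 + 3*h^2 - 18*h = h*(h - 3)*(h + 6)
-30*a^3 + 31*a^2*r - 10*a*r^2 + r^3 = (-5*a + r)*(-3*a + r)*(-2*a + r)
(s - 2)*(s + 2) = s^2 - 4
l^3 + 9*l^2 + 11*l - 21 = (l - 1)*(l + 3)*(l + 7)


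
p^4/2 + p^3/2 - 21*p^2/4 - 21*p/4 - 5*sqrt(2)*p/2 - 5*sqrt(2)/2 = (p/2 + 1/2)*(p - 5*sqrt(2)/2)*(p + sqrt(2)/2)*(p + 2*sqrt(2))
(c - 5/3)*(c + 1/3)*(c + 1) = c^3 - c^2/3 - 17*c/9 - 5/9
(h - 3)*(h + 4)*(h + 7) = h^3 + 8*h^2 - 5*h - 84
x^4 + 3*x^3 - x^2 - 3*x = x*(x - 1)*(x + 1)*(x + 3)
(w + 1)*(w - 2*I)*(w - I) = w^3 + w^2 - 3*I*w^2 - 2*w - 3*I*w - 2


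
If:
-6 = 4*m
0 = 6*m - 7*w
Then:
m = -3/2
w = -9/7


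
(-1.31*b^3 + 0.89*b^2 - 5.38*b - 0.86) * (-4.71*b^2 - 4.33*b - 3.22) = 6.1701*b^5 + 1.4804*b^4 + 25.7043*b^3 + 24.4802*b^2 + 21.0474*b + 2.7692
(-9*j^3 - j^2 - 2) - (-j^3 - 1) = -8*j^3 - j^2 - 1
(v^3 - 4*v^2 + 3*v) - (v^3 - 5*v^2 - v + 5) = v^2 + 4*v - 5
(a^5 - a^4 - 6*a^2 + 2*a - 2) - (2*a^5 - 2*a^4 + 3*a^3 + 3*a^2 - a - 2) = -a^5 + a^4 - 3*a^3 - 9*a^2 + 3*a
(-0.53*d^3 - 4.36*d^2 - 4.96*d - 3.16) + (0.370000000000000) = -0.53*d^3 - 4.36*d^2 - 4.96*d - 2.79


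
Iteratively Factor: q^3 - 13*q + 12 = (q - 3)*(q^2 + 3*q - 4) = (q - 3)*(q - 1)*(q + 4)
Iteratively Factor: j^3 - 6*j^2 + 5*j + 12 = (j - 4)*(j^2 - 2*j - 3) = (j - 4)*(j - 3)*(j + 1)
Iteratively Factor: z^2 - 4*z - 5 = (z - 5)*(z + 1)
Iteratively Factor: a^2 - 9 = (a + 3)*(a - 3)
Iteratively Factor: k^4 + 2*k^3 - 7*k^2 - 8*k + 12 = (k + 2)*(k^3 - 7*k + 6) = (k - 1)*(k + 2)*(k^2 + k - 6) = (k - 2)*(k - 1)*(k + 2)*(k + 3)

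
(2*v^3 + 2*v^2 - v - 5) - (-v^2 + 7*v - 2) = 2*v^3 + 3*v^2 - 8*v - 3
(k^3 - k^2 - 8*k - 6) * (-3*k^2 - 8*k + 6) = -3*k^5 - 5*k^4 + 38*k^3 + 76*k^2 - 36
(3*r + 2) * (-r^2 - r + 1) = -3*r^3 - 5*r^2 + r + 2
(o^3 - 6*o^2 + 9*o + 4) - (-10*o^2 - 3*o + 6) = o^3 + 4*o^2 + 12*o - 2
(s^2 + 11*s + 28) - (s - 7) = s^2 + 10*s + 35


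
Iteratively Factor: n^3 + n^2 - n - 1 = (n + 1)*(n^2 - 1) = (n + 1)^2*(n - 1)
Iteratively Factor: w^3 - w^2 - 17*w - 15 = (w + 3)*(w^2 - 4*w - 5) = (w + 1)*(w + 3)*(w - 5)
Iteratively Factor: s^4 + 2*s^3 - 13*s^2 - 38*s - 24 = (s + 1)*(s^3 + s^2 - 14*s - 24) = (s + 1)*(s + 2)*(s^2 - s - 12) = (s + 1)*(s + 2)*(s + 3)*(s - 4)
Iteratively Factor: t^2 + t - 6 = (t - 2)*(t + 3)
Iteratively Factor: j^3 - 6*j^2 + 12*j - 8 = (j - 2)*(j^2 - 4*j + 4) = (j - 2)^2*(j - 2)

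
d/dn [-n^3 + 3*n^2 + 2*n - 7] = -3*n^2 + 6*n + 2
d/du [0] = 0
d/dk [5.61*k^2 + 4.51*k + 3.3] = 11.22*k + 4.51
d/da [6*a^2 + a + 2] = 12*a + 1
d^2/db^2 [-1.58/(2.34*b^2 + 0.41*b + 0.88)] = (17.302896*b^2 + 3.031704*b - 1.58*(4.68*b + 0.41)*(9.36*b + 0.82) + 6.507072)/(2.34*b^2 + 0.41*b + 0.88)^3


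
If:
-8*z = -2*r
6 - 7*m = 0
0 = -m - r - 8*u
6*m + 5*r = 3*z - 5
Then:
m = 6/7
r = -284/119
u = 13/68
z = -71/119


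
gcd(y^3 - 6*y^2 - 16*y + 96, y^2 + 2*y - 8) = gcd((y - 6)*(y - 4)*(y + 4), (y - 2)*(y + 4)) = y + 4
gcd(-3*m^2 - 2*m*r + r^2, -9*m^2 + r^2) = -3*m + r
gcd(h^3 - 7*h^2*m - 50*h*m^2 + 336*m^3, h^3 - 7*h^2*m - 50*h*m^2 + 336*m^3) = h^3 - 7*h^2*m - 50*h*m^2 + 336*m^3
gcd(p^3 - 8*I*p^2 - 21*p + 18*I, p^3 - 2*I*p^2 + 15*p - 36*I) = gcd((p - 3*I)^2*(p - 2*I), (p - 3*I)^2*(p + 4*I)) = p^2 - 6*I*p - 9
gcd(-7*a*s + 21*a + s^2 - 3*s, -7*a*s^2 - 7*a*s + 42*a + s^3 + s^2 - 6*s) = -7*a + s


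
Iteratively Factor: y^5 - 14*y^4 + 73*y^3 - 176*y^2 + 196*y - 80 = (y - 2)*(y^4 - 12*y^3 + 49*y^2 - 78*y + 40) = (y - 5)*(y - 2)*(y^3 - 7*y^2 + 14*y - 8) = (y - 5)*(y - 2)^2*(y^2 - 5*y + 4) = (y - 5)*(y - 4)*(y - 2)^2*(y - 1)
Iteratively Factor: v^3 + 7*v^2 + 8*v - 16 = (v + 4)*(v^2 + 3*v - 4) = (v - 1)*(v + 4)*(v + 4)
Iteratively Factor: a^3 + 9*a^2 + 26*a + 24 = (a + 3)*(a^2 + 6*a + 8) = (a + 2)*(a + 3)*(a + 4)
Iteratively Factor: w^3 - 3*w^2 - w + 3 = (w - 1)*(w^2 - 2*w - 3) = (w - 1)*(w + 1)*(w - 3)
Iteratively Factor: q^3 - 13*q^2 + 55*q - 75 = (q - 3)*(q^2 - 10*q + 25) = (q - 5)*(q - 3)*(q - 5)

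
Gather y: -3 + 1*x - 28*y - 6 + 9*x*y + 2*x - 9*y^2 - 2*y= 3*x - 9*y^2 + y*(9*x - 30) - 9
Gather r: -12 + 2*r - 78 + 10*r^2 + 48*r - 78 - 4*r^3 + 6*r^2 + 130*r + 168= -4*r^3 + 16*r^2 + 180*r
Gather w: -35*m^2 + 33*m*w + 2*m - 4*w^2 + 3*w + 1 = -35*m^2 + 2*m - 4*w^2 + w*(33*m + 3) + 1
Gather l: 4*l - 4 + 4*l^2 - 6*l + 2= 4*l^2 - 2*l - 2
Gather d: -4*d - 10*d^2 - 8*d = -10*d^2 - 12*d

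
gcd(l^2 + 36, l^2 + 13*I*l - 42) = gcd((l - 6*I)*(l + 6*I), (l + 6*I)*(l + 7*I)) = l + 6*I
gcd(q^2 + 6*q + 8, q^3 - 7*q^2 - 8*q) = 1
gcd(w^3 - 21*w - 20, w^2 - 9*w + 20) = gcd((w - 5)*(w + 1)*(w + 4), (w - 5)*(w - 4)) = w - 5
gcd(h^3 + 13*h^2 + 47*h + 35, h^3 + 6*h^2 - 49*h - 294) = h + 7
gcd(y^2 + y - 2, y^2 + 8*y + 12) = y + 2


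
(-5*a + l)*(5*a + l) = -25*a^2 + l^2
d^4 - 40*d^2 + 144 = (d - 6)*(d - 2)*(d + 2)*(d + 6)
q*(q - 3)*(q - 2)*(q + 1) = q^4 - 4*q^3 + q^2 + 6*q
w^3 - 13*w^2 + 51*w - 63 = (w - 7)*(w - 3)^2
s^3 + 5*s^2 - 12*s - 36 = (s - 3)*(s + 2)*(s + 6)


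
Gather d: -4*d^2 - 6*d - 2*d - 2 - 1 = -4*d^2 - 8*d - 3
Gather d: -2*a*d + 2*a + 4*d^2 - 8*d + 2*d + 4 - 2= 2*a + 4*d^2 + d*(-2*a - 6) + 2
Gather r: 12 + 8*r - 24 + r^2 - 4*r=r^2 + 4*r - 12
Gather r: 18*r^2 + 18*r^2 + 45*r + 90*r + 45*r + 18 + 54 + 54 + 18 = 36*r^2 + 180*r + 144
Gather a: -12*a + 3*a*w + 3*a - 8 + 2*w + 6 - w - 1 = a*(3*w - 9) + w - 3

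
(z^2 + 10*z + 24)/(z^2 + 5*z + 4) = (z + 6)/(z + 1)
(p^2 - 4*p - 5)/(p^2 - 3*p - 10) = (p + 1)/(p + 2)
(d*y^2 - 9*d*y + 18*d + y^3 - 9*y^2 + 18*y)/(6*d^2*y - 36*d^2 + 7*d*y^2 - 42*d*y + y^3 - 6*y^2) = (y - 3)/(6*d + y)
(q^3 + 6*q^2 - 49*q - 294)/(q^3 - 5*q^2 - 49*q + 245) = (q + 6)/(q - 5)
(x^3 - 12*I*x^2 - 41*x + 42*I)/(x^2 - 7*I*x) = x - 5*I - 6/x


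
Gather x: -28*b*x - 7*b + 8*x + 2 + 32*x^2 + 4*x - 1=-7*b + 32*x^2 + x*(12 - 28*b) + 1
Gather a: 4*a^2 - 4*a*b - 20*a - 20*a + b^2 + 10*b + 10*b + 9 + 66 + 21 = 4*a^2 + a*(-4*b - 40) + b^2 + 20*b + 96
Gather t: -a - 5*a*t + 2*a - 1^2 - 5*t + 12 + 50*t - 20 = a + t*(45 - 5*a) - 9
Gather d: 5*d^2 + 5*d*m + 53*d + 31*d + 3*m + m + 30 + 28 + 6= 5*d^2 + d*(5*m + 84) + 4*m + 64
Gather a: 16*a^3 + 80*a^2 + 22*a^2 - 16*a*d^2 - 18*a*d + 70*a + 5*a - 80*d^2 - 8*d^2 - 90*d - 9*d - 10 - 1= 16*a^3 + 102*a^2 + a*(-16*d^2 - 18*d + 75) - 88*d^2 - 99*d - 11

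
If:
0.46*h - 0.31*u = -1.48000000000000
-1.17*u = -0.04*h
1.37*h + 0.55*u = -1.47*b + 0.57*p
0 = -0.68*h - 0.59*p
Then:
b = 4.58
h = -3.29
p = 3.80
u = -0.11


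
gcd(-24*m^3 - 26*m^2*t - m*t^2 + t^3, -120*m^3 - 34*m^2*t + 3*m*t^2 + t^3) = -24*m^2 - 2*m*t + t^2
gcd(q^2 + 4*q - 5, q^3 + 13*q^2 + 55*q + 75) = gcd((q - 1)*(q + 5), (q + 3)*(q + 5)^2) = q + 5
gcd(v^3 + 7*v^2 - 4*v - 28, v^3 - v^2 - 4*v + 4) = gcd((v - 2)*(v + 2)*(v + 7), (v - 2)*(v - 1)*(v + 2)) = v^2 - 4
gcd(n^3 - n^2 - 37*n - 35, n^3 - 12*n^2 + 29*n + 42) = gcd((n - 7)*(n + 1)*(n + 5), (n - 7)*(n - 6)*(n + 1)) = n^2 - 6*n - 7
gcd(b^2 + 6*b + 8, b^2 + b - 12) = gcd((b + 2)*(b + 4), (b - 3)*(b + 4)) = b + 4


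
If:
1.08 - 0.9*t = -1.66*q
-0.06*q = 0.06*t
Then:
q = -0.42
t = 0.42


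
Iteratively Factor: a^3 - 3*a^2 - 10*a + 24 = (a - 2)*(a^2 - a - 12) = (a - 4)*(a - 2)*(a + 3)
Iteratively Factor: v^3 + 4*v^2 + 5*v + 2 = (v + 1)*(v^2 + 3*v + 2) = (v + 1)*(v + 2)*(v + 1)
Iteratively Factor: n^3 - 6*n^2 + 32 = (n - 4)*(n^2 - 2*n - 8) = (n - 4)*(n + 2)*(n - 4)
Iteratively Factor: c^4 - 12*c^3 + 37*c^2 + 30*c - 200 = (c - 4)*(c^3 - 8*c^2 + 5*c + 50) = (c - 5)*(c - 4)*(c^2 - 3*c - 10) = (c - 5)*(c - 4)*(c + 2)*(c - 5)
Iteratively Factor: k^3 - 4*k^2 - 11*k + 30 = (k - 2)*(k^2 - 2*k - 15) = (k - 5)*(k - 2)*(k + 3)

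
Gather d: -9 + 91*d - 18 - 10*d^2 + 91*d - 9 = -10*d^2 + 182*d - 36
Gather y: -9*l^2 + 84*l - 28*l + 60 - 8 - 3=-9*l^2 + 56*l + 49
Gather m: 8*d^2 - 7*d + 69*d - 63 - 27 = 8*d^2 + 62*d - 90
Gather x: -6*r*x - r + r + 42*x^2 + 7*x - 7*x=-6*r*x + 42*x^2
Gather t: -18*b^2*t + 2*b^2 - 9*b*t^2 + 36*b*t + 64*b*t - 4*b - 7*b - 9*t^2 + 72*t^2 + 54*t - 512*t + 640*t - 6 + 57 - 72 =2*b^2 - 11*b + t^2*(63 - 9*b) + t*(-18*b^2 + 100*b + 182) - 21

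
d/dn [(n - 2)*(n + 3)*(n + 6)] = n*(3*n + 14)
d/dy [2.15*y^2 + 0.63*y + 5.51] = 4.3*y + 0.63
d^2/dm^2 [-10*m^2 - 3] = -20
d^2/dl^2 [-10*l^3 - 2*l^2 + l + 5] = -60*l - 4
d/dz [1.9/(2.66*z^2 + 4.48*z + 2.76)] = (-10.108*z - 8.512)/(2.66*z^2 + 4.48*z + 2.76)^2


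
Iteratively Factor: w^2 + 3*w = (w + 3)*(w)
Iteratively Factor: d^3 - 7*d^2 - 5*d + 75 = (d - 5)*(d^2 - 2*d - 15) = (d - 5)^2*(d + 3)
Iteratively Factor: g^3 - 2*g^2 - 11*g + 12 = (g - 4)*(g^2 + 2*g - 3) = (g - 4)*(g - 1)*(g + 3)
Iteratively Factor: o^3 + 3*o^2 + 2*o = (o + 1)*(o^2 + 2*o) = (o + 1)*(o + 2)*(o)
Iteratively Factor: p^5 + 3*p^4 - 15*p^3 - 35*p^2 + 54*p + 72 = (p + 3)*(p^4 - 15*p^2 + 10*p + 24) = (p + 3)*(p + 4)*(p^3 - 4*p^2 + p + 6) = (p - 2)*(p + 3)*(p + 4)*(p^2 - 2*p - 3) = (p - 2)*(p + 1)*(p + 3)*(p + 4)*(p - 3)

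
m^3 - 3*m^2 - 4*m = m*(m - 4)*(m + 1)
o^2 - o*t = o*(o - t)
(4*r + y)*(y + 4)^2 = 4*r*y^2 + 32*r*y + 64*r + y^3 + 8*y^2 + 16*y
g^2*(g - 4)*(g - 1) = g^4 - 5*g^3 + 4*g^2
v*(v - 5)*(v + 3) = v^3 - 2*v^2 - 15*v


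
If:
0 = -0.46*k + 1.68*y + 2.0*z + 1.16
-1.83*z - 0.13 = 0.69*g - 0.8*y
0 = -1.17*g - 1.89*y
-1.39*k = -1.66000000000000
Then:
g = 0.20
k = 1.19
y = -0.12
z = -0.20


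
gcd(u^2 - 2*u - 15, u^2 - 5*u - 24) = u + 3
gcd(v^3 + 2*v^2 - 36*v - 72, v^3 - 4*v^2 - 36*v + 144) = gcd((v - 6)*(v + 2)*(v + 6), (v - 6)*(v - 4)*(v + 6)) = v^2 - 36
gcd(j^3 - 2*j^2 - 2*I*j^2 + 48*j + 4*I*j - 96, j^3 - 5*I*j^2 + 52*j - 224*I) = j - 8*I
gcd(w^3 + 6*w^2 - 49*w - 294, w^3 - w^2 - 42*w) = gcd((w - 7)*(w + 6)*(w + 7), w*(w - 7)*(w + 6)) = w^2 - w - 42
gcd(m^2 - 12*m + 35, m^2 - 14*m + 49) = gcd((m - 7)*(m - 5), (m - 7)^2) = m - 7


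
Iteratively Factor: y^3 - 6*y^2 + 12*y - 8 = (y - 2)*(y^2 - 4*y + 4) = (y - 2)^2*(y - 2)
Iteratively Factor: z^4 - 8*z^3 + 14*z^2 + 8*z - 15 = (z + 1)*(z^3 - 9*z^2 + 23*z - 15) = (z - 3)*(z + 1)*(z^2 - 6*z + 5) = (z - 5)*(z - 3)*(z + 1)*(z - 1)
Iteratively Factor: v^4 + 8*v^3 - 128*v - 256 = (v + 4)*(v^3 + 4*v^2 - 16*v - 64) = (v + 4)^2*(v^2 - 16) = (v + 4)^3*(v - 4)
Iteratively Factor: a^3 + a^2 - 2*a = (a + 2)*(a^2 - a) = a*(a + 2)*(a - 1)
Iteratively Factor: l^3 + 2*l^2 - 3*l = (l - 1)*(l^2 + 3*l) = l*(l - 1)*(l + 3)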